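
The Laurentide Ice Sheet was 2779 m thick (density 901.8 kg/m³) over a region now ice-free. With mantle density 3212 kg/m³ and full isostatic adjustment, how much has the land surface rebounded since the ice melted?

Removing the load lets mantle flow back in; uplift u satisfies ρ_ice t = ρ_m u.
u = t ρ_ice/ρ_m = 2779 m × 901.8/3212 = 780 m.

780 m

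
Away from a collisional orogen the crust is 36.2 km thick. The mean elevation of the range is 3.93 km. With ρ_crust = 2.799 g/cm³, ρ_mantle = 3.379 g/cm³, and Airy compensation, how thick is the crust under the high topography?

Root depth r = h ρ_c / (ρ_m − ρ_c) = 3.93 km × 2.799 / 0.58 = 18.97 km.
Total thickness = T + h + r = 36.2 km + 3.93 km + 18.97 km = 59.1 km.

59.1 km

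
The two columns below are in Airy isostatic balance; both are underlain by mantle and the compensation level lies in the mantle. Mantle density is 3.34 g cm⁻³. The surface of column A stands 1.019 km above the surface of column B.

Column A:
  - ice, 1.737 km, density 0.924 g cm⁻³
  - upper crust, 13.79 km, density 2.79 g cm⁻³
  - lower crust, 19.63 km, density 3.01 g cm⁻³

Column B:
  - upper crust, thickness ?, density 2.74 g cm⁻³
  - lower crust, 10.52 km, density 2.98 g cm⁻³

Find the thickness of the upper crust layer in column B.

18.4 km

Take the compensation level at the base of the deeper column (depth z_c below the surface of column A) and equate Σ ρ_i t_i down to z_c; mantle fills any gap and the z_c terms cancel.
Column A: 1.737×0.924 + 13.79×2.79 + 19.63×3.01 + (z_c − 35.157)×3.34
Column B: 1.019×0 + x×2.74 + 10.52×2.98 + (z_c − 1.019 − 10.52 − x)×3.34
The z_c×3.34 term appears on both sides and cancels. Collect the known terms of each column as K = Σ(ρt)_known − 3.34 × (depth of known layers): K_A = 99.165388 − 3.34×35.157 = −18.258992; K_B = 31.3496 − 3.34×(1.019 + 10.52) = −7.19066.
Balance: K_A = K_B − x×(3.34 − 2.74), so x = (K_B − K_A)/(3.34 − 2.74) = 11.0683/0.6 = 18.4 km.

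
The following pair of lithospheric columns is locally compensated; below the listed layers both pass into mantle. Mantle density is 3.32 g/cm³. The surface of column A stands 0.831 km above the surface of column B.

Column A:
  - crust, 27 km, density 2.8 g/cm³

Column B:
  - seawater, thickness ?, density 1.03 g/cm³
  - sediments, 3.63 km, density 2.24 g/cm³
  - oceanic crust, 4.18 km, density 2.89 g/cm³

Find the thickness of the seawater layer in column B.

2.43 km

Take the compensation level at the base of the deeper column (depth z_c below the surface of column A) and equate Σ ρ_i t_i down to z_c; mantle fills any gap and the z_c terms cancel.
Column A: 27×2.8 + (z_c − 27)×3.32
Column B: 0.831×0 + x×1.03 + 3.63×2.24 + 4.18×2.89 + (z_c − 0.831 − 7.81 − x)×3.32
The z_c×3.32 term appears on both sides and cancels. Collect the known terms of each column as K = Σ(ρt)_known − 3.32 × (depth of known layers): K_A = 75.6 − 3.32×27 = −14.04; K_B = 20.2114 − 3.32×(0.831 + 7.81) = −8.47672.
Balance: K_A = K_B − x×(3.32 − 1.03), so x = (K_B − K_A)/(3.32 − 1.03) = 5.56328/2.29 = 2.43 km.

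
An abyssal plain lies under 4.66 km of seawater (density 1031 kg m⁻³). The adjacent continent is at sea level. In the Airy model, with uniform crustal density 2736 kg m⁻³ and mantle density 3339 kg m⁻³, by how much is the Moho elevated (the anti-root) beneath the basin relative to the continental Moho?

Isostatic balance requires: replacing crust with seawater at the top is compensated by replacing crust with mantle at the base: d (ρ_c − ρ_w) = a (ρ_m − ρ_c).
a = d (ρ_c − ρ_w)/(ρ_m − ρ_c) = 4.66 km × 1705/603 = 13.2 km.

13.2 km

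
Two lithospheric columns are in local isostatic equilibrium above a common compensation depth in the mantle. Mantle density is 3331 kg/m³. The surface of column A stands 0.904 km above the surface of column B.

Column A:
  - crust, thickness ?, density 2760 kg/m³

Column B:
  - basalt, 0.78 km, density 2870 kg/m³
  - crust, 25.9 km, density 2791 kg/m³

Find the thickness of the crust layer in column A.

30.4 km

Take the compensation level at the base of the deeper column (depth z_c below the surface of column A) and equate Σ ρ_i t_i down to z_c; mantle fills any gap and the z_c terms cancel.
Column A: x×2760 + (z_c − 0 − x)×3331
Column B: 0.904×0 + 0.78×2870 + 25.9×2791 + (z_c − 0.904 − 26.68)×3331
The z_c×3331 term appears on both sides and cancels. Collect the known terms of each column as K = Σ(ρt)_known − 3331 × (depth of known layers): K_A = 0 − 3331×0 = 0; K_B = 74525.5 − 3331×(0.904 + 26.68) = −17356.804.
Balance: K_A − x×(3331 − 2760) = K_B, so x = (K_A − K_B)/(3331 − 2760) = 17356.8/571 = 30.4 km.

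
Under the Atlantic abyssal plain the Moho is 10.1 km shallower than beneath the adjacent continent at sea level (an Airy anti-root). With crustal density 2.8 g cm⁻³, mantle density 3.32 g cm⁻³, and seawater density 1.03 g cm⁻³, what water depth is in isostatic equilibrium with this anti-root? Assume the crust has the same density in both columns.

2.97 km

Replacing a thickness d of crust by seawater at the top must be balanced by replacing crust with mantle at the base: d (ρ_c − ρ_w) = a (ρ_m − ρ_c).
d = a (ρ_m − ρ_c)/(ρ_c − ρ_w) = 10.1 km × 0.52/1.77 = 2.97 km.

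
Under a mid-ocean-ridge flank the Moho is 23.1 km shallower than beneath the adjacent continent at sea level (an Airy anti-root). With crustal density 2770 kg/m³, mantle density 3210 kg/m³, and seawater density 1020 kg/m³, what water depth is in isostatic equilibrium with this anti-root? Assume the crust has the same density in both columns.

5.81 km

Replacing a thickness d of crust by seawater at the top must be balanced by replacing crust with mantle at the base: d (ρ_c − ρ_w) = a (ρ_m − ρ_c).
d = a (ρ_m − ρ_c)/(ρ_c − ρ_w) = 23.1 km × 440/1750 = 5.81 km.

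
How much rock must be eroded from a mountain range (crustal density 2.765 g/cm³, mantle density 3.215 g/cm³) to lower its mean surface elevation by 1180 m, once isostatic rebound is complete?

8430 m

Net drop Δ = e − u = e − e ρ_c/ρ_m = e (ρ_m − ρ_c)/ρ_m.
e = Δ ρ_m/(ρ_m − ρ_c) = 1180 m × 3.215/0.45 = 8430 m.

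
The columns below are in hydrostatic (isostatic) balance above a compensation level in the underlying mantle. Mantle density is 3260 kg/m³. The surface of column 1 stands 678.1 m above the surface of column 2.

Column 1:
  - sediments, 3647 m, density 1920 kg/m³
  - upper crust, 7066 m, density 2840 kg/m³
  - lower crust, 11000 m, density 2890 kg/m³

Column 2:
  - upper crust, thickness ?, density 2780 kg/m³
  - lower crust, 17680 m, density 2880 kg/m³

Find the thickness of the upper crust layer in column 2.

6240 m

Take the compensation level at the base of the deeper column (depth z_c below the surface of column 1) and equate Σ ρ_i t_i down to z_c; mantle fills any gap and the z_c terms cancel.
Column 1: 3647×1920 + 7066×2840 + 11000×2890 + (z_c − 21713)×3260
Column 2: 678.1×0 + x×2780 + 17680×2880 + (z_c − 678.1 − 17680 − x)×3260
The z_c×3260 term appears on both sides and cancels. Collect the known terms of each column as K = Σ(ρt)_known − 3260 × (depth of known layers): K_1 = 58859680 − 3260×21713 = −11924700; K_2 = 50918400 − 3260×(678.1 + 17680) = −8929006.
Balance: K_1 = K_2 − x×(3260 − 2780), so x = (K_2 − K_1)/(3260 − 2780) = 2995690/480 = 6240 m.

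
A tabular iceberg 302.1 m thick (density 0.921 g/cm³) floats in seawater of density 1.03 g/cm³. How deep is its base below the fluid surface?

270 m

Draft d = t ρ_obj/ρ_fluid = 302.1 m × 0.921/1.03 = 270 m.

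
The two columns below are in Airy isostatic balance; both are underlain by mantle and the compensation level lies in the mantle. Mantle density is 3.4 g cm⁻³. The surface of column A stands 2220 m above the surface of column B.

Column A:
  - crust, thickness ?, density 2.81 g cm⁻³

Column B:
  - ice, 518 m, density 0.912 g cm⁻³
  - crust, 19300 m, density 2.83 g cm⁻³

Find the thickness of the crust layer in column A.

33600 m

Take the compensation level at the base of the deeper column (depth z_c below the surface of column A) and equate Σ ρ_i t_i down to z_c; mantle fills any gap and the z_c terms cancel.
Column A: x×2.81 + (z_c − 0 − x)×3.4
Column B: 2220×0 + 518×0.912 + 19300×2.83 + (z_c − 2220 − 19818)×3.4
The z_c×3.4 term appears on both sides and cancels. Collect the known terms of each column as K = Σ(ρt)_known − 3.4 × (depth of known layers): K_A = 0 − 3.4×0 = 0; K_B = 55091.416 − 3.4×(2220 + 19818) = −19837.784.
Balance: K_A − x×(3.4 − 2.81) = K_B, so x = (K_A − K_B)/(3.4 − 2.81) = 19837.8/0.59 = 33600 m.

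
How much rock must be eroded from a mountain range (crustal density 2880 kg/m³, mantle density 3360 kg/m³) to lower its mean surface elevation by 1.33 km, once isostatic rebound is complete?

Net drop Δ = e − u = e − e ρ_c/ρ_m = e (ρ_m − ρ_c)/ρ_m.
e = Δ ρ_m/(ρ_m − ρ_c) = 1.33 km × 3360/480 = 9.31 km.

9.31 km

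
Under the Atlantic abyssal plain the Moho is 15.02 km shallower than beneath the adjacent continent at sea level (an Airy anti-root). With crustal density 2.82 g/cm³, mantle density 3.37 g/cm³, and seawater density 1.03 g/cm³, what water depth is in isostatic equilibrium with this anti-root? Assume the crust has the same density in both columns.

Replacing a thickness d of crust by seawater at the top must be balanced by replacing crust with mantle at the base: d (ρ_c − ρ_w) = a (ρ_m − ρ_c).
d = a (ρ_m − ρ_c)/(ρ_c − ρ_w) = 15.02 km × 0.55/1.79 = 4.62 km.

4.62 km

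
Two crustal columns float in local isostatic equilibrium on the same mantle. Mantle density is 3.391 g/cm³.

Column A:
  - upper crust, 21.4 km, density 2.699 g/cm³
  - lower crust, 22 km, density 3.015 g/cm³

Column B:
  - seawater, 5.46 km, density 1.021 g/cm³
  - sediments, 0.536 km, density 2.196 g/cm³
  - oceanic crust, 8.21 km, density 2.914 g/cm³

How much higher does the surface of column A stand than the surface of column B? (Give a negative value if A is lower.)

For any compensation level in the mantle, the mantle terms cancel and isostasy reduces to e = (Σt_A − Σt_B) − (Σ(ρt)_A − Σ(ρt)_B) / ρ_m.
Σt_A = 43.4 km; Σt_B = 14.206 km; Σ(ρt)_A = 124.0886; Σ(ρt)_B = 30.675656 (in km·g/cm³).
e = (43.4 − 14.206) − (124.0886 − 30.675656) / 3.391 = 1.65 km.

1.65 km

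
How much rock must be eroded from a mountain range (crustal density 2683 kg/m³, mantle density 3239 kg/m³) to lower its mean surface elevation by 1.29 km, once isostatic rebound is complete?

7.51 km

Net drop Δ = e − u = e − e ρ_c/ρ_m = e (ρ_m − ρ_c)/ρ_m.
e = Δ ρ_m/(ρ_m − ρ_c) = 1.29 km × 3239/556 = 7.51 km.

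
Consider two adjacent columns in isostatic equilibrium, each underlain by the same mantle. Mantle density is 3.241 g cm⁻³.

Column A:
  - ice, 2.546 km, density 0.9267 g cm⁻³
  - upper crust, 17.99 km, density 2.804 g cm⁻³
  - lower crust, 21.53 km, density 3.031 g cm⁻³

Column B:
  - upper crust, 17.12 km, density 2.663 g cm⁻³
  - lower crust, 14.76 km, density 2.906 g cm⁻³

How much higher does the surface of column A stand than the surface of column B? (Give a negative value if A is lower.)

For any compensation level in the mantle, the mantle terms cancel and isostasy reduces to e = (Σt_A − Σt_B) − (Σ(ρt)_A − Σ(ρt)_B) / ρ_m.
Σt_A = 42.066 km; Σt_B = 31.88 km; Σ(ρt)_A = 118.060768; Σ(ρt)_B = 88.48312 (in km·g cm⁻³).
e = (42.066 − 31.88) − (118.060768 − 88.48312) / 3.241 = 1.06 km.

1.06 km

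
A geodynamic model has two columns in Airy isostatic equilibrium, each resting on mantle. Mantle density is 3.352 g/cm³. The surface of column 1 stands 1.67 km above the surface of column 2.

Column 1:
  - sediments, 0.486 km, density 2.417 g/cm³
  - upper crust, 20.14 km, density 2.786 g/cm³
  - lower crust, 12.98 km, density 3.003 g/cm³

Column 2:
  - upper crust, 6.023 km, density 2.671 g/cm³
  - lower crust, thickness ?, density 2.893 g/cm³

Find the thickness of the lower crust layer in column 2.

Take the compensation level at the base of the deeper column (depth z_c below the surface of column 1) and equate Σ ρ_i t_i down to z_c; mantle fills any gap and the z_c terms cancel.
Column 1: 0.486×2.417 + 20.14×2.786 + 12.98×3.003 + (z_c − 33.606)×3.352
Column 2: 1.67×0 + 6.023×2.671 + x×2.893 + (z_c − 1.67 − 6.023 − x)×3.352
The z_c×3.352 term appears on both sides and cancels. Collect the known terms of each column as K = Σ(ρt)_known − 3.352 × (depth of known layers): K_1 = 96.263642 − 3.352×33.606 = −16.38367; K_2 = 16.087433 − 3.352×(1.67 + 6.023) = −9.699503.
Balance: K_1 = K_2 − x×(3.352 − 2.893), so x = (K_2 − K_1)/(3.352 − 2.893) = 6.68417/0.459 = 14.6 km.

14.6 km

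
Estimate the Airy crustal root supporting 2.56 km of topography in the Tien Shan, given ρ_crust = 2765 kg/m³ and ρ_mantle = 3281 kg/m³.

13.7 km

For local isostatic compensation: the weight of the topography is balanced by the buoyancy of the root, ρ_c h = (ρ_m − ρ_c) r.
r = h · ρ_c / (ρ_m − ρ_c) = 2.56 km × 2765 / (3281 − 2765) = 13.7 km.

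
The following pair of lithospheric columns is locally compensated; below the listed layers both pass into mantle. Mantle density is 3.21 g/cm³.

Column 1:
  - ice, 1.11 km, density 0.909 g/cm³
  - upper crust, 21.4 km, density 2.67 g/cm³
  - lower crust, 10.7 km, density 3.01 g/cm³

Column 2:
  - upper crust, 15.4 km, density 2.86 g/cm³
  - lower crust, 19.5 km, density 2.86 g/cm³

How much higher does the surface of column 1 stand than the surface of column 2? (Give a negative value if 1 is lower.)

1.26 km

For any compensation level in the mantle, the mantle terms cancel and isostasy reduces to e = (Σt_1 − Σt_2) − (Σ(ρt)_1 − Σ(ρt)_2) / ρ_m.
Σt_1 = 33.21 km; Σt_2 = 34.9 km; Σ(ρt)_1 = 90.35399; Σ(ρt)_2 = 99.814 (in km·g/cm³).
e = (33.21 − 34.9) − (90.35399 − 99.814) / 3.21 = 1.26 km.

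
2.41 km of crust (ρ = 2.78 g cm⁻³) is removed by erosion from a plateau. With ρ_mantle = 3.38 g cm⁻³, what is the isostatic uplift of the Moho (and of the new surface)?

1.98 km

Unloading: uplift u = e ρ_c/ρ_m = 2.41 km × 2.78/3.38 = 1.98 km.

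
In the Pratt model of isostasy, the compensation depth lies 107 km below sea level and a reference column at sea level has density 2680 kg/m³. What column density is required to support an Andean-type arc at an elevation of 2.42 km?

2620 kg/m³

Pratt balance: ρ_ref D = ρ (D + h).
ρ = ρ_ref D/(D + h) = 2680 × 107 km/(107 km + 2.42 km) = 2620 kg/m³.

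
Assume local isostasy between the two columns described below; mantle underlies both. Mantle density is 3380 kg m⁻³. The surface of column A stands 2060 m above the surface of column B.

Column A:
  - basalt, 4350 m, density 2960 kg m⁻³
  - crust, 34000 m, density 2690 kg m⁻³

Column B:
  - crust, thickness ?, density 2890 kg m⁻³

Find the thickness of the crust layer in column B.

37400 m

Take the compensation level at the base of the deeper column (depth z_c below the surface of column A) and equate Σ ρ_i t_i down to z_c; mantle fills any gap and the z_c terms cancel.
Column A: 4350×2960 + 34000×2690 + (z_c − 38350)×3380
Column B: 2060×0 + x×2890 + (z_c − 2060 − 0 − x)×3380
The z_c×3380 term appears on both sides and cancels. Collect the known terms of each column as K = Σ(ρt)_known − 3380 × (depth of known layers): K_A = 104336000 − 3380×38350 = −25287000; K_B = 0 − 3380×(2060 + 0) = −6962800.
Balance: K_A = K_B − x×(3380 − 2890), so x = (K_B − K_A)/(3380 − 2890) = 18324200/490 = 37400 m.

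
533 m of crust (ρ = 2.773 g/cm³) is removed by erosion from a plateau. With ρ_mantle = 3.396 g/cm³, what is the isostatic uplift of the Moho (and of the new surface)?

Unloading: uplift u = e ρ_c/ρ_m = 533 m × 2.773/3.396 = 435 m.

435 m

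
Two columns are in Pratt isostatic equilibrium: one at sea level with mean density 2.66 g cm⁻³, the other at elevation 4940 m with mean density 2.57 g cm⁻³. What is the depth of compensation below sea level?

ρ_ref D = ρ (D + h) → D (ρ_ref − ρ) = ρ h.
D = ρ h/(ρ_ref − ρ) = 2.57 × 4940 m/(2.66 − 2.57) = 141000 m.

141000 m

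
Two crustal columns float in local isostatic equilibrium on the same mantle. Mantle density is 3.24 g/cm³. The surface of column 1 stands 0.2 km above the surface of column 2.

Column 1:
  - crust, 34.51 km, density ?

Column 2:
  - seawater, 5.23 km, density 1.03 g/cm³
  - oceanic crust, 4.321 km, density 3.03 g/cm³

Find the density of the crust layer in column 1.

2.86 g/cm³

Take the compensation level at the base of the deeper column (depth z_c below the surface of column 1) and equate Σ ρ_i t_i down to z_c; mantle fills any gap and the z_c terms cancel.
Column 1: 34.51×ρ + (z_c − 34.51)×3.24
Column 2: 0.2×0 + 5.23×1.03 + 4.321×3.03 + (z_c − 0.2 − 9.551)×3.24
The z_c×3.24 term appears on both sides and cancels. Collect the known terms of each column as K = Σ(ρt)_known − 3.24 × (depth of known layers): K_1 = 0 − 3.24×34.51 = −111.8124; K_2 = 18.47953 − 3.24×(0.2 + 9.551) = −13.11371.
Balance: K_1 + 34.51×ρ = K_2, so ρ = (K_2 − K_1)/34.51 = 98.6987/34.51 = 2.86 g/cm³.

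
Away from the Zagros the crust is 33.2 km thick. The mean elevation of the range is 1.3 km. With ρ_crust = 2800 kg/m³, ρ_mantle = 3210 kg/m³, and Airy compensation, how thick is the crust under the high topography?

43.4 km

Root depth r = h ρ_c / (ρ_m − ρ_c) = 1.3 km × 2800 / 410 = 8.878 km.
Total thickness = T + h + r = 33.2 km + 1.3 km + 8.878 km = 43.4 km.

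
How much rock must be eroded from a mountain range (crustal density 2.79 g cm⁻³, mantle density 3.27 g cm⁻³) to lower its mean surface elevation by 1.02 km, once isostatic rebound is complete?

6.95 km

Net drop Δ = e − u = e − e ρ_c/ρ_m = e (ρ_m − ρ_c)/ρ_m.
e = Δ ρ_m/(ρ_m − ρ_c) = 1.02 km × 3.27/0.48 = 6.95 km.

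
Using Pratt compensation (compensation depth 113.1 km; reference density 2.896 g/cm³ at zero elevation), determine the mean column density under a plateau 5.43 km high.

2.76 g/cm³

Pratt balance: ρ_ref D = ρ (D + h).
ρ = ρ_ref D/(D + h) = 2.896 × 113.1 km/(113.1 km + 5.43 km) = 2.76 g/cm³.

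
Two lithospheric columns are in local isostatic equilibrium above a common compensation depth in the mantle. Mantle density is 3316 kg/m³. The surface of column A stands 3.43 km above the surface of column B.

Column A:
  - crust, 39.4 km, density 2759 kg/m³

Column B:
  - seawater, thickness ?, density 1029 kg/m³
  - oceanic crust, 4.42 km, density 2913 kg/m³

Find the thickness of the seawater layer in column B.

3.84 km

Take the compensation level at the base of the deeper column (depth z_c below the surface of column A) and equate Σ ρ_i t_i down to z_c; mantle fills any gap and the z_c terms cancel.
Column A: 39.4×2759 + (z_c − 39.4)×3316
Column B: 3.43×0 + x×1029 + 4.42×2913 + (z_c − 3.43 − 4.42 − x)×3316
The z_c×3316 term appears on both sides and cancels. Collect the known terms of each column as K = Σ(ρt)_known − 3316 × (depth of known layers): K_A = 108704.6 − 3316×39.4 = −21945.8; K_B = 12875.46 − 3316×(3.43 + 4.42) = −13155.14.
Balance: K_A = K_B − x×(3316 − 1029), so x = (K_B − K_A)/(3316 − 1029) = 8790.66/2287 = 3.84 km.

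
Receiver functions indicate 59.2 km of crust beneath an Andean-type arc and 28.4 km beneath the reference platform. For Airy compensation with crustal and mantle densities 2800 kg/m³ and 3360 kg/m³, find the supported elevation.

Excess crust Δ = 59.2 km − 28.4 km = 30.8 km, split between elevation h and root r with h + r = Δ.
Airy balance ρ_c h = (ρ_m − ρ_c) r gives r = h ρ_c/(ρ_m − ρ_c), so h (1 + ρ_c/(ρ_m − ρ_c)) = Δ, i.e. h = Δ (ρ_m − ρ_c)/ρ_m.
h = 30.8 km × 560/3360 = 5.13 km.

5.13 km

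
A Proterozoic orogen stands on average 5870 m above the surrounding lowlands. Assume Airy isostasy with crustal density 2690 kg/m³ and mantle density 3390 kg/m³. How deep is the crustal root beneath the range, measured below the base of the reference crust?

Equating mass per unit area of the two columns: the weight of the topography is balanced by the buoyancy of the root, ρ_c h = (ρ_m − ρ_c) r.
r = h · ρ_c / (ρ_m − ρ_c) = 5870 m × 2690 / (3390 − 2690) = 22600 m.

22600 m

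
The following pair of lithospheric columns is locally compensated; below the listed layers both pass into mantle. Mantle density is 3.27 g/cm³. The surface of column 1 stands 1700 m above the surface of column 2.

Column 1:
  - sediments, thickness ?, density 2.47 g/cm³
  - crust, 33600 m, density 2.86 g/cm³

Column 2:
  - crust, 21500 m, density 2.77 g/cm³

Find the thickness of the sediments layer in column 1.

3170 m

Take the compensation level at the base of the deeper column (depth z_c below the surface of column 1) and equate Σ ρ_i t_i down to z_c; mantle fills any gap and the z_c terms cancel.
Column 1: x×2.47 + 33600×2.86 + (z_c − 33600 − x)×3.27
Column 2: 1700×0 + 21500×2.77 + (z_c − 1700 − 21500)×3.27
The z_c×3.27 term appears on both sides and cancels. Collect the known terms of each column as K = Σ(ρt)_known − 3.27 × (depth of known layers): K_1 = 96096 − 3.27×33600 = −13776; K_2 = 59555 − 3.27×(1700 + 21500) = −16309.
Balance: K_1 − x×(3.27 − 2.47) = K_2, so x = (K_1 − K_2)/(3.27 − 2.47) = 2533/0.8 = 3170 m.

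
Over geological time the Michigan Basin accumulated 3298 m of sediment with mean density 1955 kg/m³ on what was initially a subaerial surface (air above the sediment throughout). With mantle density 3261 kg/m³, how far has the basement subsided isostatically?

1980 m

Subaerial load: s = t ρ_sed / ρ_m = 3298 m × 1955/3261 = 1980 m.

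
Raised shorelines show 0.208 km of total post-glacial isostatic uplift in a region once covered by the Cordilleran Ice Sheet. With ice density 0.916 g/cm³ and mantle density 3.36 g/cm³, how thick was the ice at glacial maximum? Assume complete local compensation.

0.763 km

u = t ρ_ice/ρ_m → t = u ρ_m/ρ_ice = 0.208 km × 3.36/0.916 = 0.763 km.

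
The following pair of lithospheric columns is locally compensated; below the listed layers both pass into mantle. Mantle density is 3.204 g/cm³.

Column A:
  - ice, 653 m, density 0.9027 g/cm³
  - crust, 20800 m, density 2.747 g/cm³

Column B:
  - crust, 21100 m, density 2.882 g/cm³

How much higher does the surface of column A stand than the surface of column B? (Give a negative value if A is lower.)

1320 m

For any compensation level in the mantle, the mantle terms cancel and isostasy reduces to e = (Σt_A − Σt_B) − (Σ(ρt)_A − Σ(ρt)_B) / ρ_m.
Σt_A = 21453 m; Σt_B = 21100 m; Σ(ρt)_A = 57727.0631; Σ(ρt)_B = 60810.2 (in m·g/cm³).
e = (21453 − 21100) − (57727.0631 − 60810.2) / 3.204 = 1320 m.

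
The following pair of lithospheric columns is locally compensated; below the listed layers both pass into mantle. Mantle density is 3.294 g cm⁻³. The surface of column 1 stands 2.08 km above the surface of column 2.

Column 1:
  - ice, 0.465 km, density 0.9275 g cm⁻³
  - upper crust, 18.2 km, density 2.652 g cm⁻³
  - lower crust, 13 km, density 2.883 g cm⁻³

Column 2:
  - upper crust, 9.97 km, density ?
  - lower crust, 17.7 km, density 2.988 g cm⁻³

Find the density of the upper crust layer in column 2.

2.71 g cm⁻³

Take the compensation level at the base of the deeper column (depth z_c below the surface of column 1) and equate Σ ρ_i t_i down to z_c; mantle fills any gap and the z_c terms cancel.
Column 1: 0.465×0.9275 + 18.2×2.652 + 13×2.883 + (z_c − 31.665)×3.294
Column 2: 2.08×0 + 9.97×ρ + 17.7×2.988 + (z_c − 2.08 − 27.67)×3.294
The z_c×3.294 term appears on both sides and cancels. Collect the known terms of each column as K = Σ(ρt)_known − 3.294 × (depth of known layers): K_1 = 86.1766875 − 3.294×31.665 = −18.1278225; K_2 = 52.8876 − 3.294×(2.08 + 27.67) = −45.1089.
Balance: K_1 = K_2 + 9.97×ρ, so ρ = (K_1 − K_2)/9.97 = 26.9811/9.97 = 2.71 g cm⁻³.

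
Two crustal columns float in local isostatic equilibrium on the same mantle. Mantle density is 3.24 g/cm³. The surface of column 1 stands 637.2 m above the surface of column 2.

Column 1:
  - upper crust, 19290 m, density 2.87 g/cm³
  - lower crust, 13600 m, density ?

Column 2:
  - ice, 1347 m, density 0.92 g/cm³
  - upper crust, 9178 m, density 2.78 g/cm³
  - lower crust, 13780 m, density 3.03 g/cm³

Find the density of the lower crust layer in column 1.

2.86 g/cm³

Take the compensation level at the base of the deeper column (depth z_c below the surface of column 1) and equate Σ ρ_i t_i down to z_c; mantle fills any gap and the z_c terms cancel.
Column 1: 19290×2.87 + 13600×ρ + (z_c − 32890)×3.24
Column 2: 637.2×0 + 1347×0.92 + 9178×2.78 + 13780×3.03 + (z_c − 637.2 − 24305)×3.24
The z_c×3.24 term appears on both sides and cancels. Collect the known terms of each column as K = Σ(ρt)_known − 3.24 × (depth of known layers): K_1 = 55362.3 − 3.24×32890 = −51201.3; K_2 = 68507.48 − 3.24×(637.2 + 24305) = −12305.248.
Balance: K_1 + 13600×ρ = K_2, so ρ = (K_2 − K_1)/13600 = 38896.1/13600 = 2.86 g/cm³.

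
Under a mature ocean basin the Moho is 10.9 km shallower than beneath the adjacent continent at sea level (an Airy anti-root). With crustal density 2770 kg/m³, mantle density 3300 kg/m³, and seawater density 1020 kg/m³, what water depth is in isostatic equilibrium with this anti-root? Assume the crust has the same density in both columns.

Replacing a thickness d of crust by seawater at the top must be balanced by replacing crust with mantle at the base: d (ρ_c − ρ_w) = a (ρ_m − ρ_c).
d = a (ρ_m − ρ_c)/(ρ_c − ρ_w) = 10.9 km × 530/1750 = 3.3 km.

3.3 km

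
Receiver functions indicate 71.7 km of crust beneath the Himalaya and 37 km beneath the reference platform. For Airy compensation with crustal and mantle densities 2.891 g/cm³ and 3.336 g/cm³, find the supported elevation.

Excess crust Δ = 71.7 km − 37 km = 34.7 km, split between elevation h and root r with h + r = Δ.
Airy balance ρ_c h = (ρ_m − ρ_c) r gives r = h ρ_c/(ρ_m − ρ_c), so h (1 + ρ_c/(ρ_m − ρ_c)) = Δ, i.e. h = Δ (ρ_m − ρ_c)/ρ_m.
h = 34.7 km × 0.445/3.336 = 4.63 km.

4.63 km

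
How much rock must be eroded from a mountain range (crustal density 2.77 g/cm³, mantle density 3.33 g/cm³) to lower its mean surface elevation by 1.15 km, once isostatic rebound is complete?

Net drop Δ = e − u = e − e ρ_c/ρ_m = e (ρ_m − ρ_c)/ρ_m.
e = Δ ρ_m/(ρ_m − ρ_c) = 1.15 km × 3.33/0.56 = 6.84 km.

6.84 km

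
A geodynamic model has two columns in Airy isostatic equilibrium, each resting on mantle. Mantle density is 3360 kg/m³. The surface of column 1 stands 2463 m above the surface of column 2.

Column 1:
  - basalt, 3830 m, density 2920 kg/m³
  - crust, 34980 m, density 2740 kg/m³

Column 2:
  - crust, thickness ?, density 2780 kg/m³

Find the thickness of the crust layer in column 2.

26000 m

Take the compensation level at the base of the deeper column (depth z_c below the surface of column 1) and equate Σ ρ_i t_i down to z_c; mantle fills any gap and the z_c terms cancel.
Column 1: 3830×2920 + 34980×2740 + (z_c − 38810)×3360
Column 2: 2463×0 + x×2780 + (z_c − 2463 − 0 − x)×3360
The z_c×3360 term appears on both sides and cancels. Collect the known terms of each column as K = Σ(ρt)_known − 3360 × (depth of known layers): K_1 = 107028800 − 3360×38810 = −23372800; K_2 = 0 − 3360×(2463 + 0) = −8275680.
Balance: K_1 = K_2 − x×(3360 − 2780), so x = (K_2 − K_1)/(3360 − 2780) = 15097100/580 = 26000 m.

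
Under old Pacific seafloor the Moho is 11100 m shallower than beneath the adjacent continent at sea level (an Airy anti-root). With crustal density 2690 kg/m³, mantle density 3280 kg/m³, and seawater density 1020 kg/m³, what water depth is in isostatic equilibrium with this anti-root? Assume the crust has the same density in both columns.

Replacing a thickness d of crust by seawater at the top must be balanced by replacing crust with mantle at the base: d (ρ_c − ρ_w) = a (ρ_m − ρ_c).
d = a (ρ_m − ρ_c)/(ρ_c − ρ_w) = 11100 m × 590/1670 = 3920 m.

3920 m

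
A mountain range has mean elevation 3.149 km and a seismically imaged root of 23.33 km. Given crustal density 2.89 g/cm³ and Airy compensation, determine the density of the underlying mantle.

3.28 g/cm³

Airy balance: ρ_c h = (ρ_m − ρ_c) r → ρ_m = ρ_c (1 + h/r).
ρ_m = 2.89 × (1 + 3.149 km/23.33 km) = 3.28 g/cm³.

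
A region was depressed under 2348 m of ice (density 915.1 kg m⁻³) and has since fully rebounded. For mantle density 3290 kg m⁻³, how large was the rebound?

653 m

Removing the load lets mantle flow back in; uplift u satisfies ρ_ice t = ρ_m u.
u = t ρ_ice/ρ_m = 2348 m × 915.1/3290 = 653 m.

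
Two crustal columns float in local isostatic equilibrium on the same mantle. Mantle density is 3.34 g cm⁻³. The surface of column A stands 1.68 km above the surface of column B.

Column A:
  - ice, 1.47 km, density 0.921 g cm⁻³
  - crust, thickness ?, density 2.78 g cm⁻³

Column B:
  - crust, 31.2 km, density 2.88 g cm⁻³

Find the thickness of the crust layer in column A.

29.3 km

Take the compensation level at the base of the deeper column (depth z_c below the surface of column A) and equate Σ ρ_i t_i down to z_c; mantle fills any gap and the z_c terms cancel.
Column A: 1.47×0.921 + x×2.78 + (z_c − 1.47 − x)×3.34
Column B: 1.68×0 + 31.2×2.88 + (z_c − 1.68 − 31.2)×3.34
The z_c×3.34 term appears on both sides and cancels. Collect the known terms of each column as K = Σ(ρt)_known − 3.34 × (depth of known layers): K_A = 1.35387 − 3.34×1.47 = −3.55593; K_B = 89.856 − 3.34×(1.68 + 31.2) = −19.9632.
Balance: K_A − x×(3.34 − 2.78) = K_B, so x = (K_A − K_B)/(3.34 − 2.78) = 16.4073/0.56 = 29.3 km.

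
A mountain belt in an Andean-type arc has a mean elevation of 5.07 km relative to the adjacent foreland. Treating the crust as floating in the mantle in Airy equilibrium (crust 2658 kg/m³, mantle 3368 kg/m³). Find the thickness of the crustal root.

19 km

For local isostatic compensation: the weight of the topography is balanced by the buoyancy of the root, ρ_c h = (ρ_m − ρ_c) r.
r = h · ρ_c / (ρ_m − ρ_c) = 5.07 km × 2658 / (3368 − 2658) = 19 km.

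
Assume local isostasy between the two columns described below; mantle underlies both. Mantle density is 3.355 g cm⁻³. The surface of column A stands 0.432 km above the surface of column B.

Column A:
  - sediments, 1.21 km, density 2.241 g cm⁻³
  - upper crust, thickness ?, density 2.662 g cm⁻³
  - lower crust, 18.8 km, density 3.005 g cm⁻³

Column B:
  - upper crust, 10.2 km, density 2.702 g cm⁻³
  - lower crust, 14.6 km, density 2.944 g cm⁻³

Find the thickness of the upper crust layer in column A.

8.92 km

Take the compensation level at the base of the deeper column (depth z_c below the surface of column A) and equate Σ ρ_i t_i down to z_c; mantle fills any gap and the z_c terms cancel.
Column A: 1.21×2.241 + x×2.662 + 18.8×3.005 + (z_c − 20.01 − x)×3.355
Column B: 0.432×0 + 10.2×2.702 + 14.6×2.944 + (z_c − 0.432 − 24.8)×3.355
The z_c×3.355 term appears on both sides and cancels. Collect the known terms of each column as K = Σ(ρt)_known − 3.355 × (depth of known layers): K_A = 59.20561 − 3.355×20.01 = −7.92794; K_B = 70.5428 − 3.355×(0.432 + 24.8) = −14.11056.
Balance: K_A − x×(3.355 − 2.662) = K_B, so x = (K_A − K_B)/(3.355 − 2.662) = 6.18262/0.693 = 8.92 km.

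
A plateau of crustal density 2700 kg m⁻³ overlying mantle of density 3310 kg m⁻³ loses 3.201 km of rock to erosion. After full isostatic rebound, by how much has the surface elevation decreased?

0.59 km

Rebound u = e ρ_c/ρ_m = 3.201 km × 2700/3310 = 2.611 km.
Net surface drop = e − u = 3.201 km − 2.611 km = e (ρ_m − ρ_c)/ρ_m = 0.59 km.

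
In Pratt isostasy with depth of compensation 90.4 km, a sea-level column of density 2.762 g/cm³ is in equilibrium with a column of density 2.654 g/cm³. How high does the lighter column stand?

3.68 km

ρ_ref D = ρ (D + h) → h = D (ρ_ref − ρ)/ρ.
h = 90.4 km × (2.762 − 2.654)/2.654 = 3.68 km.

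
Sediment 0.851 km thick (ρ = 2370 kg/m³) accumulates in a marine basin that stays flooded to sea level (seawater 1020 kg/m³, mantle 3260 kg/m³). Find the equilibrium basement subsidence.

0.513 km

Submarine loading: the sediment displaces seawater, and the subsidence is in turn flooded, so s (ρ_m − ρ_w) = t (ρ_sed − ρ_w).
s = 0.851 km × (2370 − 1020) / (3260 − 1020) = 0.513 km.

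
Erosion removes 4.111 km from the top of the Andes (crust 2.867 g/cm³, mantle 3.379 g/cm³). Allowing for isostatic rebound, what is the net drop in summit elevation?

0.623 km

Rebound u = e ρ_c/ρ_m = 4.111 km × 2.867/3.379 = 3.488 km.
Net surface drop = e − u = 4.111 km − 3.488 km = e (ρ_m − ρ_c)/ρ_m = 0.623 km.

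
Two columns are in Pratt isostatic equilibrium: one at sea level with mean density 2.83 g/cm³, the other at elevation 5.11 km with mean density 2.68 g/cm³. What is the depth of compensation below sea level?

ρ_ref D = ρ (D + h) → D (ρ_ref − ρ) = ρ h.
D = ρ h/(ρ_ref − ρ) = 2.68 × 5.11 km/(2.83 − 2.68) = 91.3 km.

91.3 km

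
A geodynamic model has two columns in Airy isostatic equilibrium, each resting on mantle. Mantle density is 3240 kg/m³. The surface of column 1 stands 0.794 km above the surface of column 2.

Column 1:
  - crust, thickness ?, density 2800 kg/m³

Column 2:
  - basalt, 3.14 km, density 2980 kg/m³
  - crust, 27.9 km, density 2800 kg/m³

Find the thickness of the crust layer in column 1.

35.6 km

Take the compensation level at the base of the deeper column (depth z_c below the surface of column 1) and equate Σ ρ_i t_i down to z_c; mantle fills any gap and the z_c terms cancel.
Column 1: x×2800 + (z_c − 0 − x)×3240
Column 2: 0.794×0 + 3.14×2980 + 27.9×2800 + (z_c − 0.794 − 31.04)×3240
The z_c×3240 term appears on both sides and cancels. Collect the known terms of each column as K = Σ(ρt)_known − 3240 × (depth of known layers): K_1 = 0 − 3240×0 = 0; K_2 = 87477.2 − 3240×(0.794 + 31.04) = −15664.96.
Balance: K_1 − x×(3240 − 2800) = K_2, so x = (K_1 − K_2)/(3240 − 2800) = 15665/440 = 35.6 km.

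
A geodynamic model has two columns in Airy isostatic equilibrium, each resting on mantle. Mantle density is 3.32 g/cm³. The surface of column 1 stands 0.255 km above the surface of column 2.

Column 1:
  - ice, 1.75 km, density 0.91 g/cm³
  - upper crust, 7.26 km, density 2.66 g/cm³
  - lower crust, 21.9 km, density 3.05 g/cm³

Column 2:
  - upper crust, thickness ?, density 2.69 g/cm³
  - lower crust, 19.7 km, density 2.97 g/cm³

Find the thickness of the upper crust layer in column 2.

Take the compensation level at the base of the deeper column (depth z_c below the surface of column 1) and equate Σ ρ_i t_i down to z_c; mantle fills any gap and the z_c terms cancel.
Column 1: 1.75×0.91 + 7.26×2.66 + 21.9×3.05 + (z_c − 30.91)×3.32
Column 2: 0.255×0 + x×2.69 + 19.7×2.97 + (z_c − 0.255 − 19.7 − x)×3.32
The z_c×3.32 term appears on both sides and cancels. Collect the known terms of each column as K = Σ(ρt)_known − 3.32 × (depth of known layers): K_1 = 87.6991 − 3.32×30.91 = −14.9221; K_2 = 58.509 − 3.32×(0.255 + 19.7) = −7.7416.
Balance: K_1 = K_2 − x×(3.32 − 2.69), so x = (K_2 − K_1)/(3.32 − 2.69) = 7.1805/0.63 = 11.4 km.

11.4 km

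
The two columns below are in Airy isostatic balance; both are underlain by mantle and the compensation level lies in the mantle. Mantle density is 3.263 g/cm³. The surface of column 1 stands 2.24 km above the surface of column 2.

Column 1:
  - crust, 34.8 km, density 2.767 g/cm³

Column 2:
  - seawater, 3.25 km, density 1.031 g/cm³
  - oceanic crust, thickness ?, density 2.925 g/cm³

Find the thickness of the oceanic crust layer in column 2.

7.98 km

Take the compensation level at the base of the deeper column (depth z_c below the surface of column 1) and equate Σ ρ_i t_i down to z_c; mantle fills any gap and the z_c terms cancel.
Column 1: 34.8×2.767 + (z_c − 34.8)×3.263
Column 2: 2.24×0 + 3.25×1.031 + x×2.925 + (z_c − 2.24 − 3.25 − x)×3.263
The z_c×3.263 term appears on both sides and cancels. Collect the known terms of each column as K = Σ(ρt)_known − 3.263 × (depth of known layers): K_1 = 96.2916 − 3.263×34.8 = −17.2608; K_2 = 3.35075 − 3.263×(2.24 + 3.25) = −14.56312.
Balance: K_1 = K_2 − x×(3.263 − 2.925), so x = (K_2 − K_1)/(3.263 − 2.925) = 2.69768/0.338 = 7.98 km.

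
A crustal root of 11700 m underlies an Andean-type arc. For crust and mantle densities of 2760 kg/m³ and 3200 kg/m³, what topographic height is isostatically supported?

Balancing pressure at the compensation depth: ρ_c h = (ρ_m − ρ_c) r.
h = r (ρ_m − ρ_c) / ρ_c = 11700 m × (3200 − 2760) / 2760 = 1870 m.

1870 m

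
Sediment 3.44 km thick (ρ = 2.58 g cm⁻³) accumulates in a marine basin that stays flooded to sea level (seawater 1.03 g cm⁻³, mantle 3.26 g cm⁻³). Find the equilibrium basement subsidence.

Submarine loading: the sediment displaces seawater, and the subsidence is in turn flooded, so s (ρ_m − ρ_w) = t (ρ_sed − ρ_w).
s = 3.44 km × (2.58 − 1.03) / (3.26 − 1.03) = 2.39 km.

2.39 km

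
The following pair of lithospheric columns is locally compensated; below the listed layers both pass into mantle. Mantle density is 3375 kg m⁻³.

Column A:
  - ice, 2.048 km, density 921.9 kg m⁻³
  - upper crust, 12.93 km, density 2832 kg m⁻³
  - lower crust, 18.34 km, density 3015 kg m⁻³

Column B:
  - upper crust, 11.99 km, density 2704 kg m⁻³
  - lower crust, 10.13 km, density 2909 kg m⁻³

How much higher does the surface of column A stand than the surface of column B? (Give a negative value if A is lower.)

For any compensation level in the mantle, the mantle terms cancel and isostasy reduces to e = (Σt_A − Σt_B) − (Σ(ρt)_A − Σ(ρt)_B) / ρ_m.
Σt_A = 33.318 km; Σt_B = 22.12 km; Σ(ρt)_A = 93800.9112; Σ(ρt)_B = 61889.13 (in km·kg m⁻³).
e = (33.318 − 22.12) − (93800.9112 − 61889.13) / 3375 = 1.74 km.

1.74 km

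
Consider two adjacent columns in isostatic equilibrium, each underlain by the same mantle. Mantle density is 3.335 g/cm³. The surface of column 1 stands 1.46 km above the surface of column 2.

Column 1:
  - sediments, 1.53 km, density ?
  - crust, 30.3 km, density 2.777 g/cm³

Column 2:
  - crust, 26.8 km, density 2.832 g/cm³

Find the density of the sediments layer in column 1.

Take the compensation level at the base of the deeper column (depth z_c below the surface of column 1) and equate Σ ρ_i t_i down to z_c; mantle fills any gap and the z_c terms cancel.
Column 1: 1.53×ρ + 30.3×2.777 + (z_c − 31.83)×3.335
Column 2: 1.46×0 + 26.8×2.832 + (z_c − 1.46 − 26.8)×3.335
The z_c×3.335 term appears on both sides and cancels. Collect the known terms of each column as K = Σ(ρt)_known − 3.335 × (depth of known layers): K_1 = 84.1431 − 3.335×31.83 = −22.00995; K_2 = 75.8976 − 3.335×(1.46 + 26.8) = −18.3495.
Balance: K_1 + 1.53×ρ = K_2, so ρ = (K_2 − K_1)/1.53 = 3.66045/1.53 = 2.39 g/cm³.

2.39 g/cm³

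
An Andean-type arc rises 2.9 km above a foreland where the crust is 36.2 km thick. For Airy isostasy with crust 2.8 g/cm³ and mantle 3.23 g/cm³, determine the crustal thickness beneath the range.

58 km

Root depth r = h ρ_c / (ρ_m − ρ_c) = 2.9 km × 2.8 / 0.43 = 18.88 km.
Total thickness = T + h + r = 36.2 km + 2.9 km + 18.88 km = 58 km.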